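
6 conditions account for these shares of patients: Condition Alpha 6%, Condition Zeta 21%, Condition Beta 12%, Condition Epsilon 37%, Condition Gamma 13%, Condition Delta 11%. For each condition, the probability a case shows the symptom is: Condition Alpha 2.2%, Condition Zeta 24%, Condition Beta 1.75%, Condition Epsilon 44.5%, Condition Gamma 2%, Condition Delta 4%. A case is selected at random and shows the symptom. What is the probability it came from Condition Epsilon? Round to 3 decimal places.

Compute prior × likelihood for every hypothesis:
  Condition Alpha: 0.06 × 0.022 = 0.00132
  Condition Zeta: 0.21 × 0.24 = 0.0504
  Condition Beta: 0.12 × 0.0175 = 0.0021
  Condition Epsilon: 0.37 × 0.445 = 0.16465
  Condition Gamma: 0.13 × 0.02 = 0.0026
  Condition Delta: 0.11 × 0.04 = 0.0044
Total = 0.22547.
P(Condition Epsilon | evidence) = 0.16465 / 0.22547 ≈ 0.730.

0.730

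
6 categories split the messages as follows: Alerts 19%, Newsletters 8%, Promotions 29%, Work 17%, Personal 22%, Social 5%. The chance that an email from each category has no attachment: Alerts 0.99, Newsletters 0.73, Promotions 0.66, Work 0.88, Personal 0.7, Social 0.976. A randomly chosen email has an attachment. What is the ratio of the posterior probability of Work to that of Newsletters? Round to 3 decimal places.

Taking complements, P(attachment | each) = Alerts 0.01, Newsletters 0.27, Promotions 0.34, Work 0.12, Personal 0.3, Social 0.024.
Prior × likelihood for each hypothesis:
  Alerts: 0.19 × 0.01 = 0.0019
  Newsletters: 0.08 × 0.27 = 0.0216
  Promotions: 0.29 × 0.34 = 0.0986
  Work: 0.17 × 0.12 = 0.0204
  Personal: 0.22 × 0.3 = 0.066
  Social: 0.05 × 0.024 = 0.0012
Normalizing constant = 0.2097.
The ratio is 0.0204 / 0.0216 (the normalizer cancels) = 0.944.

0.944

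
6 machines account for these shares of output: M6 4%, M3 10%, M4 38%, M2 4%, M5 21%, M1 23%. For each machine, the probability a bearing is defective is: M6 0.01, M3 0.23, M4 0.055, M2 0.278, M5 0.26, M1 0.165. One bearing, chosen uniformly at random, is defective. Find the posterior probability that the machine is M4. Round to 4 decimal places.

Unnormalized posteriors (prior × likelihood):
  M6: 0.04 × 0.01 = 0.0004
  M3: 0.1 × 0.23 = 0.023
  M4: 0.38 × 0.055 = 0.0209
  M2: 0.04 × 0.278 = 0.01112
  M5: 0.21 × 0.26 = 0.0546
  M1: 0.23 × 0.165 = 0.03795
Total = 0.14797.
P(M4 | evidence) = 0.0209 / 0.14797 ≈ 0.1412.

0.1412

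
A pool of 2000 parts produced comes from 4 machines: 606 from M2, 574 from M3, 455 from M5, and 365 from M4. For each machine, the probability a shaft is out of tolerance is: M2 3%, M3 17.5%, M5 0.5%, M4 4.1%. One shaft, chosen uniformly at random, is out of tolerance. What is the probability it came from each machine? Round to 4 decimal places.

M2 0.1338, M3 0.7393, M5 0.0167, M4 0.1101

Prior × likelihood for each hypothesis:
  M2: 0.303 × 0.03 = 0.00909
  M3: 0.287 × 0.175 = 0.050225
  M5: 0.2275 × 0.005 = 0.0011375
  M4: 0.1825 × 0.041 = 0.0074825
Sum = 0.067935.
P(M2 | oversize) = 0.00909/0.067935 ≈ 0.1338
P(M3 | oversize) = 0.050225/0.067935 ≈ 0.7393
P(M5 | oversize) = 0.0011375/0.067935 ≈ 0.0167
P(M4 | oversize) = 0.0074825/0.067935 ≈ 0.1101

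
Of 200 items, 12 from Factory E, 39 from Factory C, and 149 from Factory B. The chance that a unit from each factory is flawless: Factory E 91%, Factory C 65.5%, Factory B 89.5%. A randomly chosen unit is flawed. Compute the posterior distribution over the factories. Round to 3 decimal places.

Taking complements, P(flawed | each) = Factory E 0.09, Factory C 0.345, Factory B 0.105.
Prior × likelihood for each hypothesis:
  Factory E: 0.06 × 0.09 = 0.0054
  Factory C: 0.195 × 0.345 = 0.067275
  Factory B: 0.745 × 0.105 = 0.078225
Total = 0.1509.
P(Factory E | flawed) = 0.0054/0.1509 ≈ 0.036
P(Factory C | flawed) = 0.067275/0.1509 ≈ 0.446
P(Factory B | flawed) = 0.078225/0.1509 ≈ 0.518

Factory E 0.036, Factory C 0.446, Factory B 0.518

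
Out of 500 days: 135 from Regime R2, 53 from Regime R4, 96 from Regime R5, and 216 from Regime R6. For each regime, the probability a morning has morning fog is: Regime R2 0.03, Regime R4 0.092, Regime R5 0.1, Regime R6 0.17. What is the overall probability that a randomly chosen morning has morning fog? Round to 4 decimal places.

Compute prior × likelihood for every hypothesis:
  Regime R2: 0.27 × 0.03 = 0.0081
  Regime R4: 0.106 × 0.092 = 0.009752
  Regime R5: 0.192 × 0.1 = 0.0192
  Regime R6: 0.432 × 0.17 = 0.07344
P(fog) = 0.0081 + 0.009752 + 0.0192 + 0.07344 = 0.110492 → 0.1105.

0.1105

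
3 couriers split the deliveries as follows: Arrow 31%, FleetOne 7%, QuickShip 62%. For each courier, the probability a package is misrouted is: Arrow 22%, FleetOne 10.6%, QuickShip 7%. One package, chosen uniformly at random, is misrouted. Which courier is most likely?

Arrow

Prior × likelihood for each hypothesis:
  Arrow: 0.31 × 0.22 = 0.0682
  FleetOne: 0.07 × 0.106 = 0.00742
  QuickShip: 0.62 × 0.07 = 0.0434
Total = 0.11902.
Largest term belongs to Arrow, so Arrow is most probable.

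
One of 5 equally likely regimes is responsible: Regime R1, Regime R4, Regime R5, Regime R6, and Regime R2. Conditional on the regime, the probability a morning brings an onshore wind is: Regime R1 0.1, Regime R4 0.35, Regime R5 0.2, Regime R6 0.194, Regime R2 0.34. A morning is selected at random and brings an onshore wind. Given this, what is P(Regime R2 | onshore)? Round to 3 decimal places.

With a uniform prior (1/5 each), posterior ∝ likelihood:
  Regime R1: 0.1
  Regime R4: 0.35
  Regime R5: 0.2
  Regime R6: 0.194
  Regime R2: 0.34
Normalizing constant = 1.184.
P(Regime R2 | evidence) = 0.34 / 1.184 ≈ 0.287.

0.287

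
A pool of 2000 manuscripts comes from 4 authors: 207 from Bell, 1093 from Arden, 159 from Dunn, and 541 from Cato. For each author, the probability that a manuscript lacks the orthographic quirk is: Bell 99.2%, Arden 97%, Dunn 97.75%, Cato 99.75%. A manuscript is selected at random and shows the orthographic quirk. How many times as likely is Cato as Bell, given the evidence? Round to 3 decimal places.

0.817

Taking complements, P(quirk | each) = Bell 0.008, Arden 0.03, Dunn 0.0225, Cato 0.0025.
Unnormalized posteriors (prior × likelihood):
  Bell: 0.1035 × 0.008 = 0.000828
  Arden: 0.5465 × 0.03 = 0.016395
  Dunn: 0.0795 × 0.0225 = 0.00178875
  Cato: 0.2705 × 0.0025 = 0.00067625
Sum = 0.019688.
The ratio is 0.00067625 / 0.000828 (the normalizer cancels) = 0.817.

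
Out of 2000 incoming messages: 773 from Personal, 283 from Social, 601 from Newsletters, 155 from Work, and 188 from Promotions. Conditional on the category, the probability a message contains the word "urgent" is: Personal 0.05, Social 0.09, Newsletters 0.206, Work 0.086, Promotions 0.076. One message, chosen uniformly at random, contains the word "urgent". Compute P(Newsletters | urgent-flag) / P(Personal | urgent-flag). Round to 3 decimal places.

3.203

Unnormalized posteriors (prior × likelihood):
  Personal: 0.3865 × 0.05 = 0.019325
  Social: 0.1415 × 0.09 = 0.012735
  Newsletters: 0.3005 × 0.206 = 0.061903
  Work: 0.0775 × 0.086 = 0.006665
  Promotions: 0.094 × 0.076 = 0.007144
Sum = 0.107772.
The ratio is 0.061903 / 0.019325 (the normalizer cancels) = 3.203.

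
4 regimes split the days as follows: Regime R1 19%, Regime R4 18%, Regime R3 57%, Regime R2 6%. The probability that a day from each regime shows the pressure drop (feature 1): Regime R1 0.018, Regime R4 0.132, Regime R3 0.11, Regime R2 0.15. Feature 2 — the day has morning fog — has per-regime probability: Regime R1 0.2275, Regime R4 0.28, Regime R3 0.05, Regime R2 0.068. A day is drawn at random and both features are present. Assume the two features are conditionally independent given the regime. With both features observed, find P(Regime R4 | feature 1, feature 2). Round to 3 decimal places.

0.595

Prior × likelihood for each hypothesis:
  Regime R1: 0.19 × 0.018 × 0.2275 = 0.00077805
  Regime R4: 0.18 × 0.132 × 0.28 = 0.0066528
  Regime R3: 0.57 × 0.11 × 0.05 = 0.003135
  Regime R2: 0.06 × 0.15 × 0.068 = 0.000612
Normalizing constant = 0.01117785.
P(Regime R4 | evidence) = 0.0066528 / 0.01117785 ≈ 0.595.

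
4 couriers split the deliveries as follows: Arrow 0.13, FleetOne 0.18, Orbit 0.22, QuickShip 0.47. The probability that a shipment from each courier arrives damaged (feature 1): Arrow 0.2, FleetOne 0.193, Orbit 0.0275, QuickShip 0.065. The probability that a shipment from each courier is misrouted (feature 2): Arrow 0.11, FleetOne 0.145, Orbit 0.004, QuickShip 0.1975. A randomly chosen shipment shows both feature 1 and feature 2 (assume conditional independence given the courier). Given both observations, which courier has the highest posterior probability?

QuickShip

By Bayes' rule, posterior ∝ prior × likelihood:
  Arrow: 0.13 × 0.2 × 0.11 = 0.00286
  FleetOne: 0.18 × 0.193 × 0.145 = 0.0050373
  Orbit: 0.22 × 0.0275 × 0.004 = 0.0000242
  QuickShip: 0.47 × 0.065 × 0.1975 = 0.006033625
Total = 0.013955125.
Largest term belongs to QuickShip, so QuickShip is most probable.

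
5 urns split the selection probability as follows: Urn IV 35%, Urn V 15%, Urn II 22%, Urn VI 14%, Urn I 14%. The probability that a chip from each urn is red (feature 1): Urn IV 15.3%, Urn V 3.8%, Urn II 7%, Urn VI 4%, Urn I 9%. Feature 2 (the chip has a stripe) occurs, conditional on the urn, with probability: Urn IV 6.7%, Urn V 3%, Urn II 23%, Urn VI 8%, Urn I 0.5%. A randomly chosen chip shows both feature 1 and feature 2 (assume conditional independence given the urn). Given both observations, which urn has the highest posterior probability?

Urn IV

Compute prior × likelihood for every hypothesis:
  Urn IV: 0.35 × 0.153 × 0.067 = 0.00358785
  Urn V: 0.15 × 0.038 × 0.03 = 0.000171
  Urn II: 0.22 × 0.07 × 0.23 = 0.003542
  Urn VI: 0.14 × 0.04 × 0.08 = 0.000448
  Urn I: 0.14 × 0.09 × 0.005 = 0.000063
Normalizing constant = 0.00781185.
Largest term belongs to Urn IV, so Urn IV is most probable.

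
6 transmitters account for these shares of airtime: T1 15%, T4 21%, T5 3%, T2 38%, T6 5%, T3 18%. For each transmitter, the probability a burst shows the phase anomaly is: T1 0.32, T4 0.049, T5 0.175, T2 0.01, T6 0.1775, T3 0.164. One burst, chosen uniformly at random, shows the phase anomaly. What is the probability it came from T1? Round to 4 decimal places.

0.4540

Prior × likelihood for each hypothesis:
  T1: 0.15 × 0.32 = 0.048
  T4: 0.21 × 0.049 = 0.01029
  T5: 0.03 × 0.175 = 0.00525
  T2: 0.38 × 0.01 = 0.0038
  T6: 0.05 × 0.1775 = 0.008875
  T3: 0.18 × 0.164 = 0.02952
Sum = 0.105735.
P(T1 | evidence) = 0.048 / 0.105735 ≈ 0.4540.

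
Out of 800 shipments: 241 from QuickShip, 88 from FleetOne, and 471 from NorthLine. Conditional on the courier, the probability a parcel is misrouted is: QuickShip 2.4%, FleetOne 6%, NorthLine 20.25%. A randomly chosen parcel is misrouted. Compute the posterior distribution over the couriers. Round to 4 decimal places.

QuickShip 0.0543, FleetOne 0.0496, NorthLine 0.8961

By Bayes' rule, posterior ∝ prior × likelihood:
  QuickShip: 0.30125 × 0.024 = 0.00723
  FleetOne: 0.11 × 0.06 = 0.0066
  NorthLine: 0.58875 × 0.2025 = 0.119221875
Normalizing constant = 0.133051875.
P(QuickShip | misrouted) = 0.00723/0.133051875 ≈ 0.0543
P(FleetOne | misrouted) = 0.0066/0.133051875 ≈ 0.0496
P(NorthLine | misrouted) = 0.119221875/0.133051875 ≈ 0.8961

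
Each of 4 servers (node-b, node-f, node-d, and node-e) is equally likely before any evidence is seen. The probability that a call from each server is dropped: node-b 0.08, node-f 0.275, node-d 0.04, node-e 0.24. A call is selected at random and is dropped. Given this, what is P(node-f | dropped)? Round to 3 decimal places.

0.433

Since the prior is uniform, the posterior is proportional to the likelihood:
  node-b: 0.08
  node-f: 0.275
  node-d: 0.04
  node-e: 0.24
Total = 0.635.
P(node-f | evidence) = 0.275 / 0.635 ≈ 0.433.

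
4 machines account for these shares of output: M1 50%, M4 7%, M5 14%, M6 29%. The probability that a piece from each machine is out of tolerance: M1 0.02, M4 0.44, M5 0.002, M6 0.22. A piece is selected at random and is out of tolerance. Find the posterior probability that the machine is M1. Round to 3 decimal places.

0.095

By Bayes' rule, posterior ∝ prior × likelihood:
  M1: 0.5 × 0.02 = 0.01
  M4: 0.07 × 0.44 = 0.0308
  M5: 0.14 × 0.002 = 0.00028
  M6: 0.29 × 0.22 = 0.0638
Normalizing constant = 0.10488.
P(M1 | evidence) = 0.01 / 0.10488 ≈ 0.095.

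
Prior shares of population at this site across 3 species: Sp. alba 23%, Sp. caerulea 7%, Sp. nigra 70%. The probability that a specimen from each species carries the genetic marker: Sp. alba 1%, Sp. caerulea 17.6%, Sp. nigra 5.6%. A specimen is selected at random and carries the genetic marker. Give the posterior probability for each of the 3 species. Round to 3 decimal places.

Prior × likelihood for each hypothesis:
  Sp. alba: 0.23 × 0.01 = 0.0023
  Sp. caerulea: 0.07 × 0.176 = 0.01232
  Sp. nigra: 0.7 × 0.056 = 0.0392
Sum = 0.05382.
P(Sp. alba | marker) = 0.0023/0.05382 ≈ 0.043
P(Sp. caerulea | marker) = 0.01232/0.05382 ≈ 0.229
P(Sp. nigra | marker) = 0.0392/0.05382 ≈ 0.728
(Check: 0.043+0.229+0.728 = 1.000.)

Sp. alba 0.043, Sp. caerulea 0.229, Sp. nigra 0.728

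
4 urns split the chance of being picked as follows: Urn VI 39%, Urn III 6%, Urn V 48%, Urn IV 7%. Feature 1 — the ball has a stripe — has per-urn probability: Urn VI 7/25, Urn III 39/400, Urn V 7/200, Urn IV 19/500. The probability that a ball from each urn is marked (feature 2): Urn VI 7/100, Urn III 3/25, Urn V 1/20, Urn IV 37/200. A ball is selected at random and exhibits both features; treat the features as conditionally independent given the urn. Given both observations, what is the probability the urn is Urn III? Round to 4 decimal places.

0.0725

Prior × likelihood for each hypothesis:
  Urn VI: 0.39 × 0.28 × 0.07 = 0.007644
  Urn III: 0.06 × 0.0975 × 0.12 = 0.000702
  Urn V: 0.48 × 0.035 × 0.05 = 0.00084
  Urn IV: 0.07 × 0.038 × 0.185 = 0.0004921
Sum = 0.0096781.
P(Urn III | evidence) = 0.000702 / 0.0096781 ≈ 0.0725.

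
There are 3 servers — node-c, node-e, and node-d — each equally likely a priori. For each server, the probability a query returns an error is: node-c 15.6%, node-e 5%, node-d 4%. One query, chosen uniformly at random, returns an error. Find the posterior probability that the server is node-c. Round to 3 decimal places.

0.634

With a uniform prior (1/3 each), posterior ∝ likelihood:
  node-c: 0.156
  node-e: 0.05
  node-d: 0.04
Sum = 0.246.
P(node-c | evidence) = 0.156 / 0.246 ≈ 0.634.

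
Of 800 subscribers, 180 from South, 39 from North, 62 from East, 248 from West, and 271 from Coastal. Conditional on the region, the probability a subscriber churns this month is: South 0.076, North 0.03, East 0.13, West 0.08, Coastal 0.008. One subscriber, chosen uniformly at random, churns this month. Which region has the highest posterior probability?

West

Unnormalized posteriors (prior × likelihood):
  South: 0.225 × 0.076 = 0.0171
  North: 0.04875 × 0.03 = 0.0014625
  East: 0.0775 × 0.13 = 0.010075
  West: 0.31 × 0.08 = 0.0248
  Coastal: 0.33875 × 0.008 = 0.00271
Sum = 0.0561475.
Largest term belongs to West, so West is most probable.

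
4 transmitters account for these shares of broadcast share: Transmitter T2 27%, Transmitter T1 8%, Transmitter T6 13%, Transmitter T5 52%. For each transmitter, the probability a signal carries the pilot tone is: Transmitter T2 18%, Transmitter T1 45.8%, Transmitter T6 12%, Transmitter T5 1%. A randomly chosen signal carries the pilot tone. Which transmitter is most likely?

Transmitter T2

Unnormalized posteriors (prior × likelihood):
  Transmitter T2: 0.27 × 0.18 = 0.0486
  Transmitter T1: 0.08 × 0.458 = 0.03664
  Transmitter T6: 0.13 × 0.12 = 0.0156
  Transmitter T5: 0.52 × 0.01 = 0.0052
Sum = 0.10604.
Largest term belongs to Transmitter T2, so Transmitter T2 is most probable.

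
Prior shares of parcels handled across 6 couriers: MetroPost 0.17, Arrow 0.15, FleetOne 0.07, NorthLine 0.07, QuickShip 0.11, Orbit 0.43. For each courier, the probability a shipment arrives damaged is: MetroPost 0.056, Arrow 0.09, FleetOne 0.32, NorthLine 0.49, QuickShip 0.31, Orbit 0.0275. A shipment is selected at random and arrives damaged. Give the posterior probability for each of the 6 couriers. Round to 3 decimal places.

MetroPost 0.076, Arrow 0.107, FleetOne 0.178, NorthLine 0.273, QuickShip 0.271, Orbit 0.094

Compute prior × likelihood for every hypothesis:
  MetroPost: 0.17 × 0.056 = 0.00952
  Arrow: 0.15 × 0.09 = 0.0135
  FleetOne: 0.07 × 0.32 = 0.0224
  NorthLine: 0.07 × 0.49 = 0.0343
  QuickShip: 0.11 × 0.31 = 0.0341
  Orbit: 0.43 × 0.0275 = 0.011825
Sum = 0.125645.
P(MetroPost | damaged) = 0.00952/0.125645 ≈ 0.076
P(Arrow | damaged) = 0.0135/0.125645 ≈ 0.107
P(FleetOne | damaged) = 0.0224/0.125645 ≈ 0.178
P(NorthLine | damaged) = 0.0343/0.125645 ≈ 0.273
P(QuickShip | damaged) = 0.0341/0.125645 ≈ 0.271
P(Orbit | damaged) = 0.011825/0.125645 ≈ 0.094
(Check: 0.076+0.107+0.178+0.273+0.271+0.094 = 0.999.)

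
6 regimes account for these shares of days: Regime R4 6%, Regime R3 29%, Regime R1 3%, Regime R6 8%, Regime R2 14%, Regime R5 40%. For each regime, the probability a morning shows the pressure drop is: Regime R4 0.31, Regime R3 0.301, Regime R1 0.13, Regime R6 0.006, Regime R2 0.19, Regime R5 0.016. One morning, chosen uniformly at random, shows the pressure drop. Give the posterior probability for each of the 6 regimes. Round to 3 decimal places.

Regime R4 0.130, Regime R3 0.609, Regime R1 0.027, Regime R6 0.003, Regime R2 0.186, Regime R5 0.045

Unnormalized posteriors (prior × likelihood):
  Regime R4: 0.06 × 0.31 = 0.0186
  Regime R3: 0.29 × 0.301 = 0.08729
  Regime R1: 0.03 × 0.13 = 0.0039
  Regime R6: 0.08 × 0.006 = 0.00048
  Regime R2: 0.14 × 0.19 = 0.0266
  Regime R5: 0.4 × 0.016 = 0.0064
Sum = 0.14327.
P(Regime R4 | drop) = 0.0186/0.14327 ≈ 0.130
P(Regime R3 | drop) = 0.08729/0.14327 ≈ 0.609
P(Regime R1 | drop) = 0.0039/0.14327 ≈ 0.027
P(Regime R6 | drop) = 0.00048/0.14327 ≈ 0.003
P(Regime R2 | drop) = 0.0266/0.14327 ≈ 0.186
P(Regime R5 | drop) = 0.0064/0.14327 ≈ 0.045
(Check: 0.130+0.609+0.027+0.003+0.186+0.045 = 1.000.)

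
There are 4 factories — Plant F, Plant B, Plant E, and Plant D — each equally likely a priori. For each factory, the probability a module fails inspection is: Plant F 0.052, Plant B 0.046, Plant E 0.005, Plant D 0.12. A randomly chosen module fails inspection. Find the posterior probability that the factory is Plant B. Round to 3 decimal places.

0.206

With a uniform prior (1/4 each), posterior ∝ likelihood:
  Plant F: 0.052
  Plant B: 0.046
  Plant E: 0.005
  Plant D: 0.12
Normalizing constant = 0.223.
P(Plant B | evidence) = 0.046 / 0.223 ≈ 0.206.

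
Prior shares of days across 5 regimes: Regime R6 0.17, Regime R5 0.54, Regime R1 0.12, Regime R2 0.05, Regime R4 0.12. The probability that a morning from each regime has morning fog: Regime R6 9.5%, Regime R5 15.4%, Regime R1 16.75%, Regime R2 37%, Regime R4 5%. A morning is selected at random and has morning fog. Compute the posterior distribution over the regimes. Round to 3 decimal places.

Unnormalized posteriors (prior × likelihood):
  Regime R6: 0.17 × 0.095 = 0.01615
  Regime R5: 0.54 × 0.154 = 0.08316
  Regime R1: 0.12 × 0.1675 = 0.0201
  Regime R2: 0.05 × 0.37 = 0.0185
  Regime R4: 0.12 × 0.05 = 0.006
Sum = 0.14391.
P(Regime R6 | fog) = 0.01615/0.14391 ≈ 0.112
P(Regime R5 | fog) = 0.08316/0.14391 ≈ 0.578
P(Regime R1 | fog) = 0.0201/0.14391 ≈ 0.140
P(Regime R2 | fog) = 0.0185/0.14391 ≈ 0.129
P(Regime R4 | fog) = 0.006/0.14391 ≈ 0.042
(Check: 0.112+0.578+0.140+0.129+0.042 = 1.001.)

Regime R6 0.112, Regime R5 0.578, Regime R1 0.140, Regime R2 0.129, Regime R4 0.042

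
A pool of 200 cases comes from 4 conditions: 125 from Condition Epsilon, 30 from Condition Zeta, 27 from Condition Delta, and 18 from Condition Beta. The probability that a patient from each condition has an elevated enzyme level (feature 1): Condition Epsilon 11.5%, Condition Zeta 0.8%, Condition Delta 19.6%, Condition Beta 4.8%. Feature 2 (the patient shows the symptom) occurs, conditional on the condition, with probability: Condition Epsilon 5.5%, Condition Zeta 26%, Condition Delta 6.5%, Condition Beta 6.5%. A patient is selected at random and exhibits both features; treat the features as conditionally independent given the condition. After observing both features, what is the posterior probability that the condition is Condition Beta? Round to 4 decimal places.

Prior × likelihood for each hypothesis:
  Condition Epsilon: 0.625 × 0.115 × 0.055 = 0.003953125
  Condition Zeta: 0.15 × 0.008 × 0.26 = 0.000312
  Condition Delta: 0.135 × 0.196 × 0.065 = 0.0017199
  Condition Beta: 0.09 × 0.048 × 0.065 = 0.0002808
Normalizing constant = 0.006265825.
P(Condition Beta | evidence) = 0.0002808 / 0.006265825 ≈ 0.0448.

0.0448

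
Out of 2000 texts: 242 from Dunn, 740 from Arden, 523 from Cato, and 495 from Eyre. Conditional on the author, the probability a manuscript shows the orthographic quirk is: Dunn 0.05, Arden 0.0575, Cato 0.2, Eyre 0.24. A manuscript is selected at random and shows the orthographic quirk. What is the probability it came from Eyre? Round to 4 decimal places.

0.4273

Compute prior × likelihood for every hypothesis:
  Dunn: 0.121 × 0.05 = 0.00605
  Arden: 0.37 × 0.0575 = 0.021275
  Cato: 0.2615 × 0.2 = 0.0523
  Eyre: 0.2475 × 0.24 = 0.0594
Normalizing constant = 0.139025.
P(Eyre | evidence) = 0.0594 / 0.139025 ≈ 0.4273.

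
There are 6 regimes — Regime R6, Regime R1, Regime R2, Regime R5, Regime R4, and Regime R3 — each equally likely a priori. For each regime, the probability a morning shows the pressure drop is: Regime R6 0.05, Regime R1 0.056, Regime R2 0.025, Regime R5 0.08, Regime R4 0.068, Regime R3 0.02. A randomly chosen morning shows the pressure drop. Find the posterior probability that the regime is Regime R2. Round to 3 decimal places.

Since the prior is uniform, the posterior is proportional to the likelihood:
  Regime R6: 0.05
  Regime R1: 0.056
  Regime R2: 0.025
  Regime R5: 0.08
  Regime R4: 0.068
  Regime R3: 0.02
Total = 0.299.
P(Regime R2 | evidence) = 0.025 / 0.299 ≈ 0.084.

0.084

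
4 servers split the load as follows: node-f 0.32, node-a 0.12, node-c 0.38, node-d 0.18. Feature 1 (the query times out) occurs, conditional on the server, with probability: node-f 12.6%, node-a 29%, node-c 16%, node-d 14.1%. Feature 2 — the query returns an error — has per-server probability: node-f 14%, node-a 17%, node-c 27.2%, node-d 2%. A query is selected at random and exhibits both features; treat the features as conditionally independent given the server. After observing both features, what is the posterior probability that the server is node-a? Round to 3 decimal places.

Prior × likelihood for each hypothesis:
  node-f: 0.32 × 0.126 × 0.14 = 0.0056448
  node-a: 0.12 × 0.29 × 0.17 = 0.005916
  node-c: 0.38 × 0.16 × 0.272 = 0.0165376
  node-d: 0.18 × 0.141 × 0.02 = 0.0005076
Sum = 0.028606.
P(node-a | evidence) = 0.005916 / 0.028606 ≈ 0.207.

0.207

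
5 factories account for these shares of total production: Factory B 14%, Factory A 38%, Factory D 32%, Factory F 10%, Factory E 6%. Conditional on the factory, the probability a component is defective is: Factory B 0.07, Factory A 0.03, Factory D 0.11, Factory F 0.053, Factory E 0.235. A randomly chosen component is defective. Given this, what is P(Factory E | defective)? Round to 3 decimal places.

Unnormalized posteriors (prior × likelihood):
  Factory B: 0.14 × 0.07 = 0.0098
  Factory A: 0.38 × 0.03 = 0.0114
  Factory D: 0.32 × 0.11 = 0.0352
  Factory F: 0.1 × 0.053 = 0.0053
  Factory E: 0.06 × 0.235 = 0.0141
Sum = 0.0758.
P(Factory E | evidence) = 0.0141 / 0.0758 ≈ 0.186.

0.186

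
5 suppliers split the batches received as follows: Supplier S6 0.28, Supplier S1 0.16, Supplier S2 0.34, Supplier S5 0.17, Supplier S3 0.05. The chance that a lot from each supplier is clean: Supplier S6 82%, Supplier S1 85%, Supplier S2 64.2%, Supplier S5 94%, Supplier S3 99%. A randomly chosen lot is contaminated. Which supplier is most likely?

Supplier S2

Taking complements, P(contaminated | each) = Supplier S6 0.18, Supplier S1 0.15, Supplier S2 0.358, Supplier S5 0.06, Supplier S3 0.01.
By Bayes' rule, posterior ∝ prior × likelihood:
  Supplier S6: 0.28 × 0.18 = 0.0504
  Supplier S1: 0.16 × 0.15 = 0.024
  Supplier S2: 0.34 × 0.358 = 0.12172
  Supplier S5: 0.17 × 0.06 = 0.0102
  Supplier S3: 0.05 × 0.01 = 0.0005
Sum = 0.20682.
Largest term belongs to Supplier S2, so Supplier S2 is most probable.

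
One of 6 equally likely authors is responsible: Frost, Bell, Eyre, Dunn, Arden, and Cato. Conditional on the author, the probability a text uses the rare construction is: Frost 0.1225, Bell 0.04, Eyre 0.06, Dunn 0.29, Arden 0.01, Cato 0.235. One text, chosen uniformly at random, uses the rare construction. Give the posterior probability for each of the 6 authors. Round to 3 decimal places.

Frost 0.162, Bell 0.053, Eyre 0.079, Dunn 0.383, Arden 0.013, Cato 0.310

Since the prior is uniform, the posterior is proportional to the likelihood:
  Frost: 0.1225
  Bell: 0.04
  Eyre: 0.06
  Dunn: 0.29
  Arden: 0.01
  Cato: 0.235
Total = 0.7575.
P(Frost | rare-form) = 0.1225/0.7575 ≈ 0.162
P(Bell | rare-form) = 0.04/0.7575 ≈ 0.053
P(Eyre | rare-form) = 0.06/0.7575 ≈ 0.079
P(Dunn | rare-form) = 0.29/0.7575 ≈ 0.383
P(Arden | rare-form) = 0.01/0.7575 ≈ 0.013
P(Cato | rare-form) = 0.235/0.7575 ≈ 0.310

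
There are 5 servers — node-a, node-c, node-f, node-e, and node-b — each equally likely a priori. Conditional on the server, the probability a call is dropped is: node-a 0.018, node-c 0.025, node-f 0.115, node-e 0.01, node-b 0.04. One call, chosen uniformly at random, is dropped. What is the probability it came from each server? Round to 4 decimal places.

node-a 0.0865, node-c 0.1202, node-f 0.5529, node-e 0.0481, node-b 0.1923

With a uniform prior (1/5 each), posterior ∝ likelihood:
  node-a: 0.018
  node-c: 0.025
  node-f: 0.115
  node-e: 0.01
  node-b: 0.04
Total = 0.208.
P(node-a | dropped) = 0.018/0.208 ≈ 0.0865
P(node-c | dropped) = 0.025/0.208 ≈ 0.1202
P(node-f | dropped) = 0.115/0.208 ≈ 0.5529
P(node-e | dropped) = 0.01/0.208 ≈ 0.0481
P(node-b | dropped) = 0.04/0.208 ≈ 0.1923
(Check: 0.0865+0.1202+0.5529+0.0481+0.1923 = 1.0000.)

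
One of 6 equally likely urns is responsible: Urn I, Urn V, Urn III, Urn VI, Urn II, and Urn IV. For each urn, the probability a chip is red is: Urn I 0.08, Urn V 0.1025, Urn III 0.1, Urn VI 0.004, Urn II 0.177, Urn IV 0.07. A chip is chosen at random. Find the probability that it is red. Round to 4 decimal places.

0.0889

Since the prior is uniform, the posterior is proportional to the likelihood:
  Urn I: 0.08
  Urn V: 0.1025
  Urn III: 0.1
  Urn VI: 0.004
  Urn II: 0.177
  Urn IV: 0.07
P(red) = (1/6) × (0.08 + 0.1025 + 0.1 + 0.004 + 0.177 + 0.07) = 0.5335/6 ≈ 0.0889.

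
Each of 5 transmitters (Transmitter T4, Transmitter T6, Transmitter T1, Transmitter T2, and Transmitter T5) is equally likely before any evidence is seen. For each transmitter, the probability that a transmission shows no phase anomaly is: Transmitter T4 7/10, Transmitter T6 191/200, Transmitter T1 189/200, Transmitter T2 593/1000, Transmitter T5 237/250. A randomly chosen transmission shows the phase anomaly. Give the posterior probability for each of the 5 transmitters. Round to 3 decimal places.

Taking complements, P(anomaly | each) = Transmitter T4 0.3, Transmitter T6 0.045, Transmitter T1 0.055, Transmitter T2 0.407, Transmitter T5 0.052.
With a uniform prior (1/5 each), posterior ∝ likelihood:
  Transmitter T4: 0.3
  Transmitter T6: 0.045
  Transmitter T1: 0.055
  Transmitter T2: 0.407
  Transmitter T5: 0.052
Total = 0.859.
P(Transmitter T4 | anomaly) = 0.3/0.859 ≈ 0.349
P(Transmitter T6 | anomaly) = 0.045/0.859 ≈ 0.052
P(Transmitter T1 | anomaly) = 0.055/0.859 ≈ 0.064
P(Transmitter T2 | anomaly) = 0.407/0.859 ≈ 0.474
P(Transmitter T5 | anomaly) = 0.052/0.859 ≈ 0.061

Transmitter T4 0.349, Transmitter T6 0.052, Transmitter T1 0.064, Transmitter T2 0.474, Transmitter T5 0.061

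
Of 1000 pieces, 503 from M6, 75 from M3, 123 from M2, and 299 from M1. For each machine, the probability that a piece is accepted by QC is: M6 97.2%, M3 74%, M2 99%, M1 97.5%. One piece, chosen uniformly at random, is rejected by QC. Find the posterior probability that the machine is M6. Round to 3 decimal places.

Taking complements, P(rejected | each) = M6 0.028, M3 0.26, M2 0.01, M1 0.025.
By Bayes' rule, posterior ∝ prior × likelihood:
  M6: 0.503 × 0.028 = 0.014084
  M3: 0.075 × 0.26 = 0.0195
  M2: 0.123 × 0.01 = 0.00123
  M1: 0.299 × 0.025 = 0.007475
Normalizing constant = 0.042289.
P(M6 | evidence) = 0.014084 / 0.042289 ≈ 0.333.

0.333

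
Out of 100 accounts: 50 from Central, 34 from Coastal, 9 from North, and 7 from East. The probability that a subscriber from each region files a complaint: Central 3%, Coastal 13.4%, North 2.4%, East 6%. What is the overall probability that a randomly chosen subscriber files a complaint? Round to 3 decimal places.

By Bayes' rule, posterior ∝ prior × likelihood:
  Central: 0.5 × 0.03 = 0.015
  Coastal: 0.34 × 0.134 = 0.04556
  North: 0.09 × 0.024 = 0.00216
  East: 0.07 × 0.06 = 0.0042
P(complaint) = 0.015 + 0.04556 + 0.00216 + 0.0042 = 0.06692 → 0.067.

0.067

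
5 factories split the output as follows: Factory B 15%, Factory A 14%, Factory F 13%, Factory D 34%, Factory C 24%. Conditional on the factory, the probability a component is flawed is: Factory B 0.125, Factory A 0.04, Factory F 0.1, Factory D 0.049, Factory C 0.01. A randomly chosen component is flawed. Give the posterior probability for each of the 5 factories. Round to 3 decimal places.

Factory B 0.332, Factory A 0.099, Factory F 0.230, Factory D 0.295, Factory C 0.043

Unnormalized posteriors (prior × likelihood):
  Factory B: 0.15 × 0.125 = 0.01875
  Factory A: 0.14 × 0.04 = 0.0056
  Factory F: 0.13 × 0.1 = 0.013
  Factory D: 0.34 × 0.049 = 0.01666
  Factory C: 0.24 × 0.01 = 0.0024
Total = 0.05641.
P(Factory B | flawed) = 0.01875/0.05641 ≈ 0.332
P(Factory A | flawed) = 0.0056/0.05641 ≈ 0.099
P(Factory F | flawed) = 0.013/0.05641 ≈ 0.230
P(Factory D | flawed) = 0.01666/0.05641 ≈ 0.295
P(Factory C | flawed) = 0.0024/0.05641 ≈ 0.043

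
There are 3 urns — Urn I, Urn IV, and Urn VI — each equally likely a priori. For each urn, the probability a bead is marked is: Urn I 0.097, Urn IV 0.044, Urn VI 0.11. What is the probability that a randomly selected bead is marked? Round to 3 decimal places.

0.084

With a uniform prior (1/3 each), posterior ∝ likelihood:
  Urn I: 0.097
  Urn IV: 0.044
  Urn VI: 0.11
P(marked) = (1/3) × (0.097 + 0.044 + 0.11) = 0.251/3 ≈ 0.084.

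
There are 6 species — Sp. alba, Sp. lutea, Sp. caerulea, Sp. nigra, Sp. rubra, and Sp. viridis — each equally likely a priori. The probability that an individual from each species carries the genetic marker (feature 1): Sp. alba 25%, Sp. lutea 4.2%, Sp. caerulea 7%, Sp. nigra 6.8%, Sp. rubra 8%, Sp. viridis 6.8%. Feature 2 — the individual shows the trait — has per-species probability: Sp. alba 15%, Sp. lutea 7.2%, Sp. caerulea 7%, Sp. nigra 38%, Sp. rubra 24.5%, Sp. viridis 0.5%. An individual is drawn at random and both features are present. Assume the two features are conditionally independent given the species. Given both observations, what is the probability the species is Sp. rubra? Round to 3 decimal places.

0.215

Since the prior is uniform, the posterior is proportional to the likelihood:
  Sp. alba: 0.25 × 0.15 = 0.0375
  Sp. lutea: 0.042 × 0.072 = 0.003024
  Sp. caerulea: 0.07 × 0.07 = 0.0049
  Sp. nigra: 0.068 × 0.38 = 0.02584
  Sp. rubra: 0.08 × 0.245 = 0.0196
  Sp. viridis: 0.068 × 0.005 = 0.00034
Total = 0.091204.
P(Sp. rubra | evidence) = 0.0196 / 0.091204 ≈ 0.215.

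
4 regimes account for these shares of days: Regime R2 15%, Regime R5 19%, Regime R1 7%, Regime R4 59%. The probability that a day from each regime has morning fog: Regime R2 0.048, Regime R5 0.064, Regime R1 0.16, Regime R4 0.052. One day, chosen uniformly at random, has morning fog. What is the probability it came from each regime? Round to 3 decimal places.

Regime R2 0.118, Regime R5 0.199, Regime R1 0.183, Regime R4 0.501

Prior × likelihood for each hypothesis:
  Regime R2: 0.15 × 0.048 = 0.0072
  Regime R5: 0.19 × 0.064 = 0.01216
  Regime R1: 0.07 × 0.16 = 0.0112
  Regime R4: 0.59 × 0.052 = 0.03068
Normalizing constant = 0.06124.
P(Regime R2 | fog) = 0.0072/0.06124 ≈ 0.118
P(Regime R5 | fog) = 0.01216/0.06124 ≈ 0.199
P(Regime R1 | fog) = 0.0112/0.06124 ≈ 0.183
P(Regime R4 | fog) = 0.03068/0.06124 ≈ 0.501
(Check: 0.118+0.199+0.183+0.501 = 1.001.)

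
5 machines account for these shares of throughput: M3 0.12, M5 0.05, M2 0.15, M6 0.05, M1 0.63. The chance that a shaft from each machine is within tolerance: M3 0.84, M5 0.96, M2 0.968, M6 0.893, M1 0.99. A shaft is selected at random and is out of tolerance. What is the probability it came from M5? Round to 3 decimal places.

Taking complements, P(oversize | each) = M3 0.16, M5 0.04, M2 0.032, M6 0.107, M1 0.01.
Compute prior × likelihood for every hypothesis:
  M3: 0.12 × 0.16 = 0.0192
  M5: 0.05 × 0.04 = 0.002
  M2: 0.15 × 0.032 = 0.0048
  M6: 0.05 × 0.107 = 0.00535
  M1: 0.63 × 0.01 = 0.0063
Normalizing constant = 0.03765.
P(M5 | evidence) = 0.002 / 0.03765 ≈ 0.053.

0.053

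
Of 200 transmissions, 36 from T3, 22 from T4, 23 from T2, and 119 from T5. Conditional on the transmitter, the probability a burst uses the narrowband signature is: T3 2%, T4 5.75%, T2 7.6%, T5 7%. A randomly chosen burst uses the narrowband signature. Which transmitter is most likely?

T5

Prior × likelihood for each hypothesis:
  T3: 0.18 × 0.02 = 0.0036
  T4: 0.11 × 0.0575 = 0.006325
  T2: 0.115 × 0.076 = 0.00874
  T5: 0.595 × 0.07 = 0.04165
Total = 0.060315.
Largest term belongs to T5, so T5 is most probable.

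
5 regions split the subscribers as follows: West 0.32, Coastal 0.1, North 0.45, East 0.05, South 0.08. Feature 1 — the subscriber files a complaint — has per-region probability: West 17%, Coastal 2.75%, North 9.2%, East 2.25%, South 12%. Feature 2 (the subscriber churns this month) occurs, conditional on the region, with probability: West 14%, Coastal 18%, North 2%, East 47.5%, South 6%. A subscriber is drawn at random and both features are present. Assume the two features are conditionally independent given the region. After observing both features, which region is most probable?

West

Compute prior × likelihood for every hypothesis:
  West: 0.32 × 0.17 × 0.14 = 0.007616
  Coastal: 0.1 × 0.0275 × 0.18 = 0.000495
  North: 0.45 × 0.092 × 0.02 = 0.000828
  East: 0.05 × 0.0225 × 0.475 = 0.000534375
  South: 0.08 × 0.12 × 0.06 = 0.000576
Sum = 0.010049375.
Largest term belongs to West, so West is most probable.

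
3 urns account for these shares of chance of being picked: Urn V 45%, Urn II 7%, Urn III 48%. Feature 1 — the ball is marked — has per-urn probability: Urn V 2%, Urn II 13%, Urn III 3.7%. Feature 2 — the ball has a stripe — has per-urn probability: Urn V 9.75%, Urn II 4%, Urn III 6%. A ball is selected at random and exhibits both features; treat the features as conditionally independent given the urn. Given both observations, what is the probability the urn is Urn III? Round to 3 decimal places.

Unnormalized posteriors (prior × likelihood):
  Urn V: 0.45 × 0.02 × 0.0975 = 0.0008775
  Urn II: 0.07 × 0.13 × 0.04 = 0.000364
  Urn III: 0.48 × 0.037 × 0.06 = 0.0010656
Normalizing constant = 0.0023071.
P(Urn III | evidence) = 0.0010656 / 0.0023071 ≈ 0.462.

0.462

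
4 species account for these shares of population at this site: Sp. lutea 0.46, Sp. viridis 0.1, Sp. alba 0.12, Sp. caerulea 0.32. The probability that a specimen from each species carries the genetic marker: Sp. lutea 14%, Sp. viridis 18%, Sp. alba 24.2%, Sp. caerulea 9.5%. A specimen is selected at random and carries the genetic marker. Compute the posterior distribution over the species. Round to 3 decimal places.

Sp. lutea 0.454, Sp. viridis 0.127, Sp. alba 0.205, Sp. caerulea 0.214

Compute prior × likelihood for every hypothesis:
  Sp. lutea: 0.46 × 0.14 = 0.0644
  Sp. viridis: 0.1 × 0.18 = 0.018
  Sp. alba: 0.12 × 0.242 = 0.02904
  Sp. caerulea: 0.32 × 0.095 = 0.0304
Total = 0.14184.
P(Sp. lutea | marker) = 0.0644/0.14184 ≈ 0.454
P(Sp. viridis | marker) = 0.018/0.14184 ≈ 0.127
P(Sp. alba | marker) = 0.02904/0.14184 ≈ 0.205
P(Sp. caerulea | marker) = 0.0304/0.14184 ≈ 0.214
(Check: 0.454+0.127+0.205+0.214 = 1.000.)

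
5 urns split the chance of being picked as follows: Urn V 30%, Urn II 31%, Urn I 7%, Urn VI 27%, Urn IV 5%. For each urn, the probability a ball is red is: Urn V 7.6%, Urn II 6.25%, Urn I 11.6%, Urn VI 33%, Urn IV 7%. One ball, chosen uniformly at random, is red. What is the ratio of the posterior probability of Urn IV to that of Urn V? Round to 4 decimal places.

Unnormalized posteriors (prior × likelihood):
  Urn V: 0.3 × 0.076 = 0.0228
  Urn II: 0.31 × 0.0625 = 0.019375
  Urn I: 0.07 × 0.116 = 0.00812
  Urn VI: 0.27 × 0.33 = 0.0891
  Urn IV: 0.05 × 0.07 = 0.0035
Total = 0.142895.
The ratio is 0.0035 / 0.0228 (the normalizer cancels) = 0.1535.

0.1535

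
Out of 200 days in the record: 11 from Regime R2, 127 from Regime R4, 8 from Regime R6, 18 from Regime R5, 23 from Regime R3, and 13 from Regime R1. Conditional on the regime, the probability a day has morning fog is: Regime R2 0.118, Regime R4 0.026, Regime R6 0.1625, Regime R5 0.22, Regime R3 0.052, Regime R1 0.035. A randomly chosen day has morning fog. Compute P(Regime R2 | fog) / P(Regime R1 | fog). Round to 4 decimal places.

2.8527

Prior × likelihood for each hypothesis:
  Regime R2: 0.055 × 0.118 = 0.00649
  Regime R4: 0.635 × 0.026 = 0.01651
  Regime R6: 0.04 × 0.1625 = 0.0065
  Regime R5: 0.09 × 0.22 = 0.0198
  Regime R3: 0.115 × 0.052 = 0.00598
  Regime R1: 0.065 × 0.035 = 0.002275
Total = 0.057555.
The ratio is 0.00649 / 0.002275 (the normalizer cancels) = 2.8527.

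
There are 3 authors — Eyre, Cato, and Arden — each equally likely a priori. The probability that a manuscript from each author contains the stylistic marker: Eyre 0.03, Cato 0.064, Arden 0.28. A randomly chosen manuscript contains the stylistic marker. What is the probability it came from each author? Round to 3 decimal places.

With a uniform prior (1/3 each), posterior ∝ likelihood:
  Eyre: 0.03
  Cato: 0.064
  Arden: 0.28
Total = 0.374.
P(Eyre | marker) = 0.03/0.374 ≈ 0.080
P(Cato | marker) = 0.064/0.374 ≈ 0.171
P(Arden | marker) = 0.28/0.374 ≈ 0.749

Eyre 0.080, Cato 0.171, Arden 0.749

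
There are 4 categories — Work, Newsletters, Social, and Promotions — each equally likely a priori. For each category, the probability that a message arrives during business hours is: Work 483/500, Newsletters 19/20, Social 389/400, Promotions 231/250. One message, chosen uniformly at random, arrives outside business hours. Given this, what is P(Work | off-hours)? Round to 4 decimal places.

0.1813

Taking complements, P(off-hours | each) = Work 0.034, Newsletters 0.05, Social 0.0275, Promotions 0.076.
With a uniform prior (1/4 each), posterior ∝ likelihood:
  Work: 0.034
  Newsletters: 0.05
  Social: 0.0275
  Promotions: 0.076
Sum = 0.1875.
P(Work | evidence) = 0.034 / 0.1875 ≈ 0.1813.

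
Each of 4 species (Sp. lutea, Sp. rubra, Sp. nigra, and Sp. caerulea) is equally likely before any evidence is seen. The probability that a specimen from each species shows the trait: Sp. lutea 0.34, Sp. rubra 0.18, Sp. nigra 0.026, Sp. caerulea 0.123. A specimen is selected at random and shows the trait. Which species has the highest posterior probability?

Since the prior is uniform, the posterior is proportional to the likelihood:
  Sp. lutea: 0.34
  Sp. rubra: 0.18
  Sp. nigra: 0.026
  Sp. caerulea: 0.123
Total = 0.669.
Largest term belongs to Sp. lutea, so Sp. lutea is most probable.

Sp. lutea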